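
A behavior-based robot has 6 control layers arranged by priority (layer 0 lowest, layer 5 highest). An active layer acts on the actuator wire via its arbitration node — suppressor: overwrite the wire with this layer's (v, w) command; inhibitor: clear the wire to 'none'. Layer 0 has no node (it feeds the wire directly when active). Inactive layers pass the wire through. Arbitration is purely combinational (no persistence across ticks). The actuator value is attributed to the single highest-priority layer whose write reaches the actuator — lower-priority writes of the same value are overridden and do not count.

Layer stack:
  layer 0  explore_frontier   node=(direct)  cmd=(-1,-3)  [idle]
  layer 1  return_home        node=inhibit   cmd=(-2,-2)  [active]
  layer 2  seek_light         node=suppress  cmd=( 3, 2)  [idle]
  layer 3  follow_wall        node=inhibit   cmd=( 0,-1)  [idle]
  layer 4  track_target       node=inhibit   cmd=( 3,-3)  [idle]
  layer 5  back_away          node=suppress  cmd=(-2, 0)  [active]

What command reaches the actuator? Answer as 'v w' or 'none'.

L0 explore_frontier: idle → wire = none
L1 return_home: active, inhibitor → wire = none
L2 seek_light: idle → wire stays none
L3 follow_wall: idle → wire stays none
L4 track_target: idle → wire stays none
L5 back_away: active, suppressor → wire = (-2, 0)
actuator = (-2, 0)

-2 0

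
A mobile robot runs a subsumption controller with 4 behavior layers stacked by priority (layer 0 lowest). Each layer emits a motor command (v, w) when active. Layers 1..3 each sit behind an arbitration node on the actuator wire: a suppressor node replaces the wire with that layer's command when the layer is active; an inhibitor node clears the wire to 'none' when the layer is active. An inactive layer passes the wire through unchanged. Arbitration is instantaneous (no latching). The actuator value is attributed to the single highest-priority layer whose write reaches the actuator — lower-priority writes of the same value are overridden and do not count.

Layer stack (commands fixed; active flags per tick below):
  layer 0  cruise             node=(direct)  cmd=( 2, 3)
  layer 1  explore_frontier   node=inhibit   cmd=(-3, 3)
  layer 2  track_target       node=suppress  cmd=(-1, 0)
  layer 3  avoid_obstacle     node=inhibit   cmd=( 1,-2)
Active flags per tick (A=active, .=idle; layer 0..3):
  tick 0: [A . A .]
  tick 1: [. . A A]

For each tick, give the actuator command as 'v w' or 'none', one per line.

-1 0
none

tick 0:
  layer 0 (cruise) active — direct: (2, 3)
  layer 1 (explore_frontier) idle — unchanged: (2, 3)
  layer 2 (track_target) active — suppresses: (-1, 0)
  layer 3 (avoid_obstacle) idle — unchanged: (-1, 0)
  → actuator (-1, 0)
tick 1:
  layer 0 (cruise) idle — none
  layer 1 (explore_frontier) idle — unchanged: none
  layer 2 (track_target) active — suppresses: (-1, 0)
  layer 3 (avoid_obstacle) active — inhibits: none
  → actuator none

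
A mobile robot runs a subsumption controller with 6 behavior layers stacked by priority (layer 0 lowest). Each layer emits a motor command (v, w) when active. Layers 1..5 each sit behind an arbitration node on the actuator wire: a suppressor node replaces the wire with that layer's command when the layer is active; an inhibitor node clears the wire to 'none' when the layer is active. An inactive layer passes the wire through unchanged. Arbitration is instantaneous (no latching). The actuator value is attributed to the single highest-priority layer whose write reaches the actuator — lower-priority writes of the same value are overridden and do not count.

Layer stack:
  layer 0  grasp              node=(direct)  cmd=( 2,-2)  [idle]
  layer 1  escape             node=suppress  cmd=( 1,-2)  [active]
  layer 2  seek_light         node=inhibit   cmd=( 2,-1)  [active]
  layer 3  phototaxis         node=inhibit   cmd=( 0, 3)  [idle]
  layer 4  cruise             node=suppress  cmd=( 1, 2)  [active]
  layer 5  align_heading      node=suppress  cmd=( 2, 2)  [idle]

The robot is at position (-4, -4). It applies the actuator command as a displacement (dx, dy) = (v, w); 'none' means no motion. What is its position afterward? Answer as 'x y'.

-3 -2

layer 0 (grasp) idle — none
layer 1 (escape) active — suppresses: (1, -2)
layer 2 (seek_light) active — inhibits: none
layer 3 (phototaxis) idle — unchanged: none
layer 4 (cruise) active — suppresses: (1, 2)
layer 5 (align_heading) idle — unchanged: (1, 2)
→ actuator (1, 2)
position: (-4, -4) + (1, 2) = (-3, -2)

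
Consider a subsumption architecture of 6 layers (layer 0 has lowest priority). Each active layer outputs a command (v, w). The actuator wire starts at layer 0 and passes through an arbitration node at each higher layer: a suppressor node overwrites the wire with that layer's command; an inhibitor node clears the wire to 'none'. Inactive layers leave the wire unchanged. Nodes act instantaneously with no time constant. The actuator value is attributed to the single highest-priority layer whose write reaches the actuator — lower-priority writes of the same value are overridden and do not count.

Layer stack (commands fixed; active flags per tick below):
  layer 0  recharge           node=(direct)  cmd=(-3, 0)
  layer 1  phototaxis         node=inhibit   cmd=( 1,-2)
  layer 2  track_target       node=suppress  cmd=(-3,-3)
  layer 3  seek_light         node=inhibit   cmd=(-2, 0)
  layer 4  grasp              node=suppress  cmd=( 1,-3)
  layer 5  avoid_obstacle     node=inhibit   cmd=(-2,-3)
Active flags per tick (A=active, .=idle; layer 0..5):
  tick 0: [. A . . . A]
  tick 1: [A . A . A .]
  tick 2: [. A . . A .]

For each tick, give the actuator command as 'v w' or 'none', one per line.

none
1 -3
1 -3

tick 0:
  layer 0 (recharge) idle — none
  layer 1 (phototaxis) active — inhibits: none
  layer 2 (track_target) idle — unchanged: none
  layer 3 (seek_light) idle — unchanged: none
  layer 4 (grasp) idle — unchanged: none
  layer 5 (avoid_obstacle) active — inhibits: none
  → actuator none
tick 1:
  layer 0 (recharge) active — direct: (-3, 0)
  layer 1 (phototaxis) idle — unchanged: (-3, 0)
  layer 2 (track_target) active — suppresses: (-3, -3)
  layer 3 (seek_light) idle — unchanged: (-3, -3)
  layer 4 (grasp) active — suppresses: (1, -3)
  layer 5 (avoid_obstacle) idle — unchanged: (1, -3)
  → actuator (1, -3)
tick 2:
  layer 0 (recharge) idle — none
  layer 1 (phototaxis) active — inhibits: none
  layer 2 (track_target) idle — unchanged: none
  layer 3 (seek_light) idle — unchanged: none
  layer 4 (grasp) active — suppresses: (1, -3)
  layer 5 (avoid_obstacle) idle — unchanged: (1, -3)
  → actuator (1, -3)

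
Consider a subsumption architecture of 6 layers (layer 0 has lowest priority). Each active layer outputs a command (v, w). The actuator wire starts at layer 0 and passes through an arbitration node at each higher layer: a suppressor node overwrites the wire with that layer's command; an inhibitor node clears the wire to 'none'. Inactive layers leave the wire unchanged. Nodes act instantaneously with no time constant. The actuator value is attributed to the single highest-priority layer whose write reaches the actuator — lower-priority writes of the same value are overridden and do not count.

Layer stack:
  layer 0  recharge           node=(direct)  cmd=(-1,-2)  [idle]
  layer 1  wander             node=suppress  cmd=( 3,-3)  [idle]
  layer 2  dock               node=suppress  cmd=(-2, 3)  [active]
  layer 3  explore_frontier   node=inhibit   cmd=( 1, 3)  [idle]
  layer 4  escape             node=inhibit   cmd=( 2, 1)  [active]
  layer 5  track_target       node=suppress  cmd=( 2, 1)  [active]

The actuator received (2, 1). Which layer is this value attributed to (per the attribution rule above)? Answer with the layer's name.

track_target

layer 0 (recharge) idle — none
layer 1 (wander) idle — unchanged: none
layer 2 (dock) active — suppresses: (-2, 3)
layer 3 (explore_frontier) idle — unchanged: (-2, 3)
layer 4 (escape) active — inhibits: none
layer 5 (track_target) active — suppresses: (2, 1)
→ actuator (2, 1)
last writer: layer 5 = track_target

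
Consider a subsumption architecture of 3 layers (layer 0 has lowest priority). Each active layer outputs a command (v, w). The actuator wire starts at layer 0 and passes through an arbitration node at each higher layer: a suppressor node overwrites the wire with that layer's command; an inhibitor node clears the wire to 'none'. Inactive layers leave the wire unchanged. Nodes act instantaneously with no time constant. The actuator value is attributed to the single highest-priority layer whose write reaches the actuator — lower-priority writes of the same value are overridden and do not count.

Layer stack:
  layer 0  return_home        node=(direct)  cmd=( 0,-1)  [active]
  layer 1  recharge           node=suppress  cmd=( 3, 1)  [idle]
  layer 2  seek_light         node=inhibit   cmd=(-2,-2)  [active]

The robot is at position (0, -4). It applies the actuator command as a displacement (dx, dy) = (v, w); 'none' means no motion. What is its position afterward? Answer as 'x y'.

0 -4

L0 return_home: active, feeds wire = (0, -1)
L1 recharge: idle → wire stays (0, -1)
L2 seek_light: active, inhibitor → wire = none
actuator = none
position: (0, -4) + none = (0, -4)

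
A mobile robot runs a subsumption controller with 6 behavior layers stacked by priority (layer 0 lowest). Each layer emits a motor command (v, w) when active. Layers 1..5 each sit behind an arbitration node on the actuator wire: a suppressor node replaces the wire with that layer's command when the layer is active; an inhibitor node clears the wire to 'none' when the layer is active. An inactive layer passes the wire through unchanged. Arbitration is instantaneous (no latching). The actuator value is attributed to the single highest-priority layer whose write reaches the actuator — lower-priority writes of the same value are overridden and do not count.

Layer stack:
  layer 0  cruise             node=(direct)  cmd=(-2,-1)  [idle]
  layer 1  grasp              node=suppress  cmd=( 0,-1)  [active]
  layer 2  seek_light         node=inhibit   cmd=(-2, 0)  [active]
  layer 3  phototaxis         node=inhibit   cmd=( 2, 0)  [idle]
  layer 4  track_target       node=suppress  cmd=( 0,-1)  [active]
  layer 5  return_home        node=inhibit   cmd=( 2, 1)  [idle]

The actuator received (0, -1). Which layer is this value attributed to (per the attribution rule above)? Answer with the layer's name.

track_target

layer 0 (cruise) idle — none
layer 1 (grasp) active — suppresses: (0, -1)
layer 2 (seek_light) active — inhibits: none
layer 3 (phototaxis) idle — unchanged: none
layer 4 (track_target) active — suppresses: (0, -1)
layer 5 (return_home) idle — unchanged: (0, -1)
→ actuator (0, -1)
last writer: layer 4 = track_target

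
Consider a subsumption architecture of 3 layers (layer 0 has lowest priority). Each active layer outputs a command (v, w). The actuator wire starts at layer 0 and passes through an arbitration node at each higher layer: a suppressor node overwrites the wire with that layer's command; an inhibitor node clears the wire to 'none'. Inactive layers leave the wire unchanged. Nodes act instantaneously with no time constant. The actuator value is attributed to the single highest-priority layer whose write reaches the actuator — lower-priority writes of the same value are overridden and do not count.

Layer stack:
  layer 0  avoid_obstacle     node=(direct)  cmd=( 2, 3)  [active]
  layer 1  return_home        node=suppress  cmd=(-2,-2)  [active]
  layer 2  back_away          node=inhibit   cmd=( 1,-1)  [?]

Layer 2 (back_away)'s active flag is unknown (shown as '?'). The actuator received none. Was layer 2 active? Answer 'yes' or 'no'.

If layer 2 is active=yes:
  actuator would be none
If layer 2 is active=no:
  actuator would be (-2, -2)
Observed none, so layer 2 was active.

yes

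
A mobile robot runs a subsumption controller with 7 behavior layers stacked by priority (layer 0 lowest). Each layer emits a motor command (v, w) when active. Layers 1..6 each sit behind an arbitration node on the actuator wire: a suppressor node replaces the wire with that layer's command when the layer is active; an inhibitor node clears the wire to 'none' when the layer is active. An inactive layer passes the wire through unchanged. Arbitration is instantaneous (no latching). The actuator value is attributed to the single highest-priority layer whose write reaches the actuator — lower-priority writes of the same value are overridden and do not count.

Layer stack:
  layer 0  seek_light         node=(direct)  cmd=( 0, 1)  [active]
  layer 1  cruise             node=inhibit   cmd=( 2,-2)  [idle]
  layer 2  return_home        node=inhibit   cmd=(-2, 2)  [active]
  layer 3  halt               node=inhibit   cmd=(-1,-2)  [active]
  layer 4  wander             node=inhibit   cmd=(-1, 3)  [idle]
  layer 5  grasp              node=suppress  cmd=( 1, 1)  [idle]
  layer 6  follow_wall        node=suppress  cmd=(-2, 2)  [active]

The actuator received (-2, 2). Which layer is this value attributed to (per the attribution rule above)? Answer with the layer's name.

follow_wall

[0] seek_light on; wire := (0, 1)
[1] cruise off; pass (0, 1)
[2] return_home on (inhibit); wire := none
[3] halt on (inhibit); wire := none
[4] wander off; pass none
[5] grasp off; pass none
[6] follow_wall on (suppress); wire := (-2, 2)
output (-2, 2)
last writer: layer 6 = follow_wall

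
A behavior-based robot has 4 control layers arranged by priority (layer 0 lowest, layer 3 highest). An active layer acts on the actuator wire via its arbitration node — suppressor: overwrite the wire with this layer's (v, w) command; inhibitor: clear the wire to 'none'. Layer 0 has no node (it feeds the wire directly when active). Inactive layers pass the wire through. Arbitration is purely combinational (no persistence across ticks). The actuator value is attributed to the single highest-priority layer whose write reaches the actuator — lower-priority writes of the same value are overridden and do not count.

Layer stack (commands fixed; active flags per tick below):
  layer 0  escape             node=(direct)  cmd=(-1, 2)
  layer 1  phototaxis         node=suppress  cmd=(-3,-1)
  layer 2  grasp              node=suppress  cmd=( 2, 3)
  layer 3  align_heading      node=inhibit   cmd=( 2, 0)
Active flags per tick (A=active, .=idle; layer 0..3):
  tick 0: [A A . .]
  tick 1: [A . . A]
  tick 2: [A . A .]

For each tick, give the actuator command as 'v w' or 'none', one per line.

-3 -1
none
2 3

tick 0:
  [0] escape on; wire := (-1, 2)
  [1] phototaxis on (suppress); wire := (-3, -1)
  [2] grasp off; pass (-3, -1)
  [3] align_heading off; pass (-3, -1)
  output (-3, -1)
tick 1:
  [0] escape on; wire := (-1, 2)
  [1] phototaxis off; pass (-1, 2)
  [2] grasp off; pass (-1, 2)
  [3] align_heading on (inhibit); wire := none
  output none
tick 2:
  [0] escape on; wire := (-1, 2)
  [1] phototaxis off; pass (-1, 2)
  [2] grasp on (suppress); wire := (2, 3)
  [3] align_heading off; pass (2, 3)
  output (2, 3)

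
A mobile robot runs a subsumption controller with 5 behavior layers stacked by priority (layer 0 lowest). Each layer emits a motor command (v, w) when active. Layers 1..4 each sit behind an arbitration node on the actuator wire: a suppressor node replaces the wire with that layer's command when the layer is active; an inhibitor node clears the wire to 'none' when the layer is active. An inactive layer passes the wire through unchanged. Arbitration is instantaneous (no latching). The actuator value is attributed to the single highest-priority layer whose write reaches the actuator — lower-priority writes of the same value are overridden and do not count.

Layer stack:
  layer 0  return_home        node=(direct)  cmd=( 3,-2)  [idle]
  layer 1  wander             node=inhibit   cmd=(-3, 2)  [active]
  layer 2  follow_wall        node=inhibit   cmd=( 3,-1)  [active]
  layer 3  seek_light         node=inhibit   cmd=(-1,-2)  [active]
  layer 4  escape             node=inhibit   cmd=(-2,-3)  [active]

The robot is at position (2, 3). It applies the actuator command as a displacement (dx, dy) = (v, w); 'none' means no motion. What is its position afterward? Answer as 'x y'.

2 3

layer 0 (return_home) idle — none
layer 1 (wander) active — inhibits: none
layer 2 (follow_wall) active — inhibits: none
layer 3 (seek_light) active — inhibits: none
layer 4 (escape) active — inhibits: none
→ actuator none
position: (2, 3) + none = (2, 3)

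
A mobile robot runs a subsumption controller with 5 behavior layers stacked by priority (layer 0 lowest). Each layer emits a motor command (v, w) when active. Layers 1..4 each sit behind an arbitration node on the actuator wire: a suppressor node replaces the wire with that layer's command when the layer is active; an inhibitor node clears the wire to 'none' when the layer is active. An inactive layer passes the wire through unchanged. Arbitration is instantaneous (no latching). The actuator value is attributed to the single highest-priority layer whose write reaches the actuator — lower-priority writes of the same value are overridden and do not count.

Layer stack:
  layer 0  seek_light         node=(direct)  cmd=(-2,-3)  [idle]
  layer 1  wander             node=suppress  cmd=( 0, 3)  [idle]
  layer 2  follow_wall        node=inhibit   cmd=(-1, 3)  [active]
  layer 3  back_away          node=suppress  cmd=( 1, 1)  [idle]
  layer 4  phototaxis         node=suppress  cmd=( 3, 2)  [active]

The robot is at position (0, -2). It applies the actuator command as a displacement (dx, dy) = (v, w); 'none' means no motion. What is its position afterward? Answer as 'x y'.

L0 seek_light: idle → wire = none
L1 wander: idle → wire stays none
L2 follow_wall: active, inhibitor → wire = none
L3 back_away: idle → wire stays none
L4 phototaxis: active, suppressor → wire = (3, 2)
actuator = (3, 2)
position: (0, -2) + (3, 2) = (3, 0)

3 0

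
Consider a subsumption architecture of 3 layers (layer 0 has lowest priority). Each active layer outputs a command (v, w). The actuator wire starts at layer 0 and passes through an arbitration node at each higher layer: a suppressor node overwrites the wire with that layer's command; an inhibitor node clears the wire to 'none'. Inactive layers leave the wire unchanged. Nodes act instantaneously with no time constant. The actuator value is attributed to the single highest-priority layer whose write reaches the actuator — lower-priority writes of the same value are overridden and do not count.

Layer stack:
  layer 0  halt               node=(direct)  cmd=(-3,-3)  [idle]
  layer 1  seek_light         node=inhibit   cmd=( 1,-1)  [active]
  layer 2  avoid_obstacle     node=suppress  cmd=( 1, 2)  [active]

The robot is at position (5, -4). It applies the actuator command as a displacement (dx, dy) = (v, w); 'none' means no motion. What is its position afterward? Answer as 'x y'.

layer 0 (halt) idle — none
layer 1 (seek_light) active — inhibits: none
layer 2 (avoid_obstacle) active — suppresses: (1, 2)
→ actuator (1, 2)
position: (5, -4) + (1, 2) = (6, -2)

6 -2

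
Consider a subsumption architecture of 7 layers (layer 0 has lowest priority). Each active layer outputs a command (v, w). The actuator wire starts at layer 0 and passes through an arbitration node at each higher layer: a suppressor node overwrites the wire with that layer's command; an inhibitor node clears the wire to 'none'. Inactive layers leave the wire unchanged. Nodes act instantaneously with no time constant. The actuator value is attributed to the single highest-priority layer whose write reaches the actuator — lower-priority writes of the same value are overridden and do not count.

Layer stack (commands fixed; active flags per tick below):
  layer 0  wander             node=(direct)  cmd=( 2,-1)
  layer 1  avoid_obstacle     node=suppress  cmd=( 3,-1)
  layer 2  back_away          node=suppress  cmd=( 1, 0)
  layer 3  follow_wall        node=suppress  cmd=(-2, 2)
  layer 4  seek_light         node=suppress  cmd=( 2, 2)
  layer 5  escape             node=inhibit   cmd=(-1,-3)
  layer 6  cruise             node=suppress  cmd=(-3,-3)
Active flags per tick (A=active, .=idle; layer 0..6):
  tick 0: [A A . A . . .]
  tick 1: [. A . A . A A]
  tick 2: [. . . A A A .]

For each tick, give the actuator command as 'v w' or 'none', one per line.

tick 0:
  [0] wander on; wire := (2, -1)
  [1] avoid_obstacle on (suppress); wire := (3, -1)
  [2] back_away off; pass (3, -1)
  [3] follow_wall on (suppress); wire := (-2, 2)
  [4] seek_light off; pass (-2, 2)
  [5] escape off; pass (-2, 2)
  [6] cruise off; pass (-2, 2)
  output (-2, 2)
tick 1:
  [0] wander off; wire := none
  [1] avoid_obstacle on (suppress); wire := (3, -1)
  [2] back_away off; pass (3, -1)
  [3] follow_wall on (suppress); wire := (-2, 2)
  [4] seek_light off; pass (-2, 2)
  [5] escape on (inhibit); wire := none
  [6] cruise on (suppress); wire := (-3, -3)
  output (-3, -3)
tick 2:
  [0] wander off; wire := none
  [1] avoid_obstacle off; pass none
  [2] back_away off; pass none
  [3] follow_wall on (suppress); wire := (-2, 2)
  [4] seek_light on (suppress); wire := (2, 2)
  [5] escape on (inhibit); wire := none
  [6] cruise off; pass none
  output none

-2 2
-3 -3
none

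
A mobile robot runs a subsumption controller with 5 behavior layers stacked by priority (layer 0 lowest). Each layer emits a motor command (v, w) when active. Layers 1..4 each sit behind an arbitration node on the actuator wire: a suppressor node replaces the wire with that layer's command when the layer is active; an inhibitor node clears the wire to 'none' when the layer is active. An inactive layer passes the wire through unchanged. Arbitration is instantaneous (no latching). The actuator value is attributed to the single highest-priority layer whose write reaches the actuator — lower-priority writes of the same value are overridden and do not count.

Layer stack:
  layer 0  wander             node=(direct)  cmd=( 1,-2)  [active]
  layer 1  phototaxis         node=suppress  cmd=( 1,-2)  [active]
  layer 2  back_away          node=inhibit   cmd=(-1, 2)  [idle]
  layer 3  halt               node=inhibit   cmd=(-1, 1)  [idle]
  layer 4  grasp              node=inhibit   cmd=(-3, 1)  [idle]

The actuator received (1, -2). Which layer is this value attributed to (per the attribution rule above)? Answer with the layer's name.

phototaxis

layer 0 (wander) active — direct: (1, -2)
layer 1 (phototaxis) active — suppresses: (1, -2)
layer 2 (back_away) idle — unchanged: (1, -2)
layer 3 (halt) idle — unchanged: (1, -2)
layer 4 (grasp) idle — unchanged: (1, -2)
→ actuator (1, -2)
last writer: layer 1 = phototaxis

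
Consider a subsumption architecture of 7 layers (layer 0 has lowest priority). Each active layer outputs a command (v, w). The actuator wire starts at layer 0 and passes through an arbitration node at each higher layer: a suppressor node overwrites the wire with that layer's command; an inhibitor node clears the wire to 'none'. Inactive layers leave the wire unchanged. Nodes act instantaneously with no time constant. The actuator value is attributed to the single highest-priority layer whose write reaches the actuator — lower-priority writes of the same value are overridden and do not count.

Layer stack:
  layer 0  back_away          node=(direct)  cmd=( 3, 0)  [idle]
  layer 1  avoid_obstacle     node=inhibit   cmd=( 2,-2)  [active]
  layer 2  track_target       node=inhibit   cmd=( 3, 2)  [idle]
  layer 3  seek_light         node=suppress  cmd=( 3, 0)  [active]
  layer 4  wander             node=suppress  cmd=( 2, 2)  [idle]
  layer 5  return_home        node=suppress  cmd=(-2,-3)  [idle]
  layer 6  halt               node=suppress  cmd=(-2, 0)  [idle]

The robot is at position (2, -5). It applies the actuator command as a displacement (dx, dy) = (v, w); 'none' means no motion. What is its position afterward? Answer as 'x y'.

layer 0 (back_away) idle — none
layer 1 (avoid_obstacle) active — inhibits: none
layer 2 (track_target) idle — unchanged: none
layer 3 (seek_light) active — suppresses: (3, 0)
layer 4 (wander) idle — unchanged: (3, 0)
layer 5 (return_home) idle — unchanged: (3, 0)
layer 6 (halt) idle — unchanged: (3, 0)
→ actuator (3, 0)
position: (2, -5) + (3, 0) = (5, -5)

5 -5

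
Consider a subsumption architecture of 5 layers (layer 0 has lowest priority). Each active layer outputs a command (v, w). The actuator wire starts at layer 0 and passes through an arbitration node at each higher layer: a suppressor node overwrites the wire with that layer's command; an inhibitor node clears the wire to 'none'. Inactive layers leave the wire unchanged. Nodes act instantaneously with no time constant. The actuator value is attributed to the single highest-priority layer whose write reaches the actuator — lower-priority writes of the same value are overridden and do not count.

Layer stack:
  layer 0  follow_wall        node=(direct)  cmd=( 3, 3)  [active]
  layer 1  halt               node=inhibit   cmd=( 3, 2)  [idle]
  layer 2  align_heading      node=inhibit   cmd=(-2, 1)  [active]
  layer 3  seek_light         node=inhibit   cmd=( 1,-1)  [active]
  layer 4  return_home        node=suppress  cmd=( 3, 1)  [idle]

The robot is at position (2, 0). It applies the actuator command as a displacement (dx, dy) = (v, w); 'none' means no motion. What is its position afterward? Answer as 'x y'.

[0] follow_wall on; wire := (3, 3)
[1] halt off; pass (3, 3)
[2] align_heading on (inhibit); wire := none
[3] seek_light on (inhibit); wire := none
[4] return_home off; pass none
output none
position: (2, 0) + none = (2, 0)

2 0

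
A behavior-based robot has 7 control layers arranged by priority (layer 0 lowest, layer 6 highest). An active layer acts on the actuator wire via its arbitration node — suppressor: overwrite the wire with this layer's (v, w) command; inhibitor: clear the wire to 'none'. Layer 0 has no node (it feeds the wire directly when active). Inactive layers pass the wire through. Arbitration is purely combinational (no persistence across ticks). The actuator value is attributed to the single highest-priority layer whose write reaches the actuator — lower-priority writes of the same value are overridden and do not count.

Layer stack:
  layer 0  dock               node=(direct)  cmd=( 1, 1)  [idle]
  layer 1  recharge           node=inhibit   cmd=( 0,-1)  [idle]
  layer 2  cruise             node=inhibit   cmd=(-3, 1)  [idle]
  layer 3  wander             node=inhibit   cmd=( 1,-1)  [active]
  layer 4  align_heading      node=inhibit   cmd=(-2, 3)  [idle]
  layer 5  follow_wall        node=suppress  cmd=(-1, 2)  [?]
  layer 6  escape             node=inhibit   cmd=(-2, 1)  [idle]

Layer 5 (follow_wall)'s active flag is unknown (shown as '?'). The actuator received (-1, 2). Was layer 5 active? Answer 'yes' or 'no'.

If layer 5 is active=yes:
  actuator would be (-1, 2)
If layer 5 is active=no:
  actuator would be none
Observed (-1, 2), so layer 5 was active.

yes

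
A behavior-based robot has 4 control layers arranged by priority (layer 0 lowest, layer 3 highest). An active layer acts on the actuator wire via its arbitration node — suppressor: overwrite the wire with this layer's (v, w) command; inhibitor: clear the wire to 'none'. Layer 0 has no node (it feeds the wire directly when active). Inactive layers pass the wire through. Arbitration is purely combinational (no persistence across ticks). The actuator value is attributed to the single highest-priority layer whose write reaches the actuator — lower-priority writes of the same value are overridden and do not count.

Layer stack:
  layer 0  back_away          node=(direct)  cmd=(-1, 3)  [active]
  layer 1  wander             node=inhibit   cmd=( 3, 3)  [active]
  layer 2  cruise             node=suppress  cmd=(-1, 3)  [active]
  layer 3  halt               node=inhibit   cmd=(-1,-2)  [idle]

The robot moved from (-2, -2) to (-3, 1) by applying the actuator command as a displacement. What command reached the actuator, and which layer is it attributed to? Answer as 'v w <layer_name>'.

-1 3 cruise

displacement = (-3, 1) − (-2, -2) = (-1, 3)
layer 0 (back_away) active — direct: (-1, 3)
layer 1 (wander) active — inhibits: none
layer 2 (cruise) active — suppresses: (-1, 3)
layer 3 (halt) idle — unchanged: (-1, 3)
→ actuator (-1, 3) — from layer 2 (cruise)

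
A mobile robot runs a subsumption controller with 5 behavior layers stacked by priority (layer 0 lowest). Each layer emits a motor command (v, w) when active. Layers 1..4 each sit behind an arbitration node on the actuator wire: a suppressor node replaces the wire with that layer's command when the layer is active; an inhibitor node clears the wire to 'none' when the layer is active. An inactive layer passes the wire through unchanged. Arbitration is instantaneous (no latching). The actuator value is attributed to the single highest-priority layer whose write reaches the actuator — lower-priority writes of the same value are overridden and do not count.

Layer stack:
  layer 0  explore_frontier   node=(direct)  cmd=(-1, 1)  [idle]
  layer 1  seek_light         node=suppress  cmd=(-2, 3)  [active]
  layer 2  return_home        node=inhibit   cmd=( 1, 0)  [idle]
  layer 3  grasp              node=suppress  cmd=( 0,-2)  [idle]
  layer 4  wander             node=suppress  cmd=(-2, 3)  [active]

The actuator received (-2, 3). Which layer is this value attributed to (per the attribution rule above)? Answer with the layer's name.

wander

L0 explore_frontier: idle → wire = none
L1 seek_light: active, suppressor → wire = (-2, 3)
L2 return_home: idle → wire stays (-2, 3)
L3 grasp: idle → wire stays (-2, 3)
L4 wander: active, suppressor → wire = (-2, 3)
actuator = (-2, 3)
last writer: layer 4 = wander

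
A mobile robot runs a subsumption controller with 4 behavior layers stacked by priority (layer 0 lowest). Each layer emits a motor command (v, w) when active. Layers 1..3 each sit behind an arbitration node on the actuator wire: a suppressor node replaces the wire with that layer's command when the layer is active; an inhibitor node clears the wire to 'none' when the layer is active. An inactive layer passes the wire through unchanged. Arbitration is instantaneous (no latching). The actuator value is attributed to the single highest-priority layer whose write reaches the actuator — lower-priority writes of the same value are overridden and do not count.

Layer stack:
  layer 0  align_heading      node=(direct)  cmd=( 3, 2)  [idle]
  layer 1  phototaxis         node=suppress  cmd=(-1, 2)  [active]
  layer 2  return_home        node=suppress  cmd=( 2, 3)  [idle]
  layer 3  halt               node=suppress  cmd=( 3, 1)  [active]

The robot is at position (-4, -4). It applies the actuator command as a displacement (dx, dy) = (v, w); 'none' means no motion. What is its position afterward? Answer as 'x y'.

-1 -3

[0] align_heading off; wire := none
[1] phototaxis on (suppress); wire := (-1, 2)
[2] return_home off; pass (-1, 2)
[3] halt on (suppress); wire := (3, 1)
output (3, 1)
position: (-4, -4) + (3, 1) = (-1, -3)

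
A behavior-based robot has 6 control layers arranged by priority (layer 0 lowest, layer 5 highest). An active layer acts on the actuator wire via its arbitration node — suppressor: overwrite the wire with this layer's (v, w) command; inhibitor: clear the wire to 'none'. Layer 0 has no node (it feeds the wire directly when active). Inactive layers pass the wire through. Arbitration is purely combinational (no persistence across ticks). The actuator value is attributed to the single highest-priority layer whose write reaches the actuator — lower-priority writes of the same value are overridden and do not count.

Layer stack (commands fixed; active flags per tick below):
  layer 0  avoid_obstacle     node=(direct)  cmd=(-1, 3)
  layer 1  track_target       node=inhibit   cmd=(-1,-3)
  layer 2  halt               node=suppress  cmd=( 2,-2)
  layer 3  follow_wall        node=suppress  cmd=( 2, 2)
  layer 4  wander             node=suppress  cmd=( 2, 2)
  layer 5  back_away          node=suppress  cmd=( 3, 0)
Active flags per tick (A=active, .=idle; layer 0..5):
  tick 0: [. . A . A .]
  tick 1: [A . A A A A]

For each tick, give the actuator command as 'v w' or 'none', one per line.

2 2
3 0

tick 0:
  L0 avoid_obstacle: idle → wire = none
  L1 track_target: idle → wire stays none
  L2 halt: active, suppressor → wire = (2, -2)
  L3 follow_wall: idle → wire stays (2, -2)
  L4 wander: active, suppressor → wire = (2, 2)
  L5 back_away: idle → wire stays (2, 2)
  actuator = (2, 2)
tick 1:
  L0 avoid_obstacle: active, feeds wire = (-1, 3)
  L1 track_target: idle → wire stays (-1, 3)
  L2 halt: active, suppressor → wire = (2, -2)
  L3 follow_wall: active, suppressor → wire = (2, 2)
  L4 wander: active, suppressor → wire = (2, 2)
  L5 back_away: active, suppressor → wire = (3, 0)
  actuator = (3, 0)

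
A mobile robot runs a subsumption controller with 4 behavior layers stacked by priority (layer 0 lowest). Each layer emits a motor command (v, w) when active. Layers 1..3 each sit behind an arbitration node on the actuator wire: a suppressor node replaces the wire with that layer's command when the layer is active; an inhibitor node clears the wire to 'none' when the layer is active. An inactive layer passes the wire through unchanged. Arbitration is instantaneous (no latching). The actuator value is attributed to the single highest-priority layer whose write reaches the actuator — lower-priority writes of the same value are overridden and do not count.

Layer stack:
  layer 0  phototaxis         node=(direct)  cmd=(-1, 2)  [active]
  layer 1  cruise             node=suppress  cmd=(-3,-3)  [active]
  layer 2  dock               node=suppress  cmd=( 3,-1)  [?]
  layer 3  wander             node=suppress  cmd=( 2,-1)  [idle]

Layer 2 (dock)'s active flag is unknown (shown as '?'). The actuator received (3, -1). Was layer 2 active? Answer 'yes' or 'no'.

yes

If layer 2 is active=yes:
  actuator would be (3, -1)
If layer 2 is active=no:
  actuator would be (-3, -3)
Observed (3, -1), so layer 2 was active.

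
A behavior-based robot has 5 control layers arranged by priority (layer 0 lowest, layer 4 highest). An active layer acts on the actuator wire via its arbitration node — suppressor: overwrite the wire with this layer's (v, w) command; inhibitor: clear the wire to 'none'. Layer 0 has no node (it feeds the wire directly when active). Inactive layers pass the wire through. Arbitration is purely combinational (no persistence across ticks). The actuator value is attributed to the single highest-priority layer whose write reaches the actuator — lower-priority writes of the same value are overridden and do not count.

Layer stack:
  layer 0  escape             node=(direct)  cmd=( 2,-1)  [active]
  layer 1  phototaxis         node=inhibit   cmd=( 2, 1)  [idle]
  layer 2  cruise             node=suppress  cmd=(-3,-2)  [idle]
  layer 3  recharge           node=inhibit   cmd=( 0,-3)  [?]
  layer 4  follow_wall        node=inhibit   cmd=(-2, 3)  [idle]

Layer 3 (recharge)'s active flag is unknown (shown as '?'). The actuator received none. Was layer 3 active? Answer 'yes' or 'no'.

yes

If layer 3 is active=yes:
  actuator would be none
If layer 3 is active=no:
  actuator would be (2, -1)
Observed none, so layer 3 was active.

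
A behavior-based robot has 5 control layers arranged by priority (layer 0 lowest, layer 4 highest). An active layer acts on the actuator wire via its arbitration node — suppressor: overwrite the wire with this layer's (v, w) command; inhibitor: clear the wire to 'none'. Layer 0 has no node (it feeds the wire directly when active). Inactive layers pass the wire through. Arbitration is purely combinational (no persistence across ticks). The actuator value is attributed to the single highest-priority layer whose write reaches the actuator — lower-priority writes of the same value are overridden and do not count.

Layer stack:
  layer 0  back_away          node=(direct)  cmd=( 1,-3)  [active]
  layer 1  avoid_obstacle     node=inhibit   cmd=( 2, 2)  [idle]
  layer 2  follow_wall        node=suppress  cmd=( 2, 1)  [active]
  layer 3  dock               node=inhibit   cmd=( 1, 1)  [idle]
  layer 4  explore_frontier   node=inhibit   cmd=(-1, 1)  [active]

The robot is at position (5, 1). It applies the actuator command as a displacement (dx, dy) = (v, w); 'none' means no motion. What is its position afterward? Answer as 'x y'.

layer 0 (back_away) active — direct: (1, -3)
layer 1 (avoid_obstacle) idle — unchanged: (1, -3)
layer 2 (follow_wall) active — suppresses: (2, 1)
layer 3 (dock) idle — unchanged: (2, 1)
layer 4 (explore_frontier) active — inhibits: none
→ actuator none
position: (5, 1) + none = (5, 1)

5 1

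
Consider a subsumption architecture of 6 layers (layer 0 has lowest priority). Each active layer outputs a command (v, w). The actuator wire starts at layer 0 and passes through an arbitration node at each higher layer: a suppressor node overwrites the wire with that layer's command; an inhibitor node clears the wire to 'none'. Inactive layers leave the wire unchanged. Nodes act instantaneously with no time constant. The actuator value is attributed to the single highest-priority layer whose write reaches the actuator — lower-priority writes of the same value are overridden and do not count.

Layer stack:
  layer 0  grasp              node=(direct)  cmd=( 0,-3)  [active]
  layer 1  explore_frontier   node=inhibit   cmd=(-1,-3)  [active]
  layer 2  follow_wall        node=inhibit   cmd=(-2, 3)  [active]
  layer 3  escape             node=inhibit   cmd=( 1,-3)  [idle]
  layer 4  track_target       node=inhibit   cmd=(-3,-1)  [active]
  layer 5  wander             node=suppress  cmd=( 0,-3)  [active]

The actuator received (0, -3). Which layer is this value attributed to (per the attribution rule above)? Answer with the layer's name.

[0] grasp on; wire := (0, -3)
[1] explore_frontier on (inhibit); wire := none
[2] follow_wall on (inhibit); wire := none
[3] escape off; pass none
[4] track_target on (inhibit); wire := none
[5] wander on (suppress); wire := (0, -3)
output (0, -3)
last writer: layer 5 = wander

wander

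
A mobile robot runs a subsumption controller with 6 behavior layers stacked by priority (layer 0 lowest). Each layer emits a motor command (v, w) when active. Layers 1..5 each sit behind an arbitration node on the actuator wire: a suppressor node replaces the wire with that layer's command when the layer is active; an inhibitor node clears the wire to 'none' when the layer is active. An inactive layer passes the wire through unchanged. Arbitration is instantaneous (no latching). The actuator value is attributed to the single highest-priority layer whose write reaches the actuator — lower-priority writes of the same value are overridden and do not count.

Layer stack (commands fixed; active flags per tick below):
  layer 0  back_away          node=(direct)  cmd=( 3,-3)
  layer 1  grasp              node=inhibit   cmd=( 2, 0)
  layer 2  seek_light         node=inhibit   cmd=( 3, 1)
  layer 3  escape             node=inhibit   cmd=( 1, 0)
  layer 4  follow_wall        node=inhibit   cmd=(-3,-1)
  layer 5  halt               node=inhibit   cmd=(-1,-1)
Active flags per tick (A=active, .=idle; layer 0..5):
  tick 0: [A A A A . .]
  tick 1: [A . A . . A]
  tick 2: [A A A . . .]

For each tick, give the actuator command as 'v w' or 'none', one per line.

none
none
none

tick 0:
  L0 back_away: active, feeds wire = (3, -3)
  L1 grasp: active, inhibitor → wire = none
  L2 seek_light: active, inhibitor → wire = none
  L3 escape: active, inhibitor → wire = none
  L4 follow_wall: idle → wire stays none
  L5 halt: idle → wire stays none
  actuator = none
tick 1:
  L0 back_away: active, feeds wire = (3, -3)
  L1 grasp: idle → wire stays (3, -3)
  L2 seek_light: active, inhibitor → wire = none
  L3 escape: idle → wire stays none
  L4 follow_wall: idle → wire stays none
  L5 halt: active, inhibitor → wire = none
  actuator = none
tick 2:
  L0 back_away: active, feeds wire = (3, -3)
  L1 grasp: active, inhibitor → wire = none
  L2 seek_light: active, inhibitor → wire = none
  L3 escape: idle → wire stays none
  L4 follow_wall: idle → wire stays none
  L5 halt: idle → wire stays none
  actuator = none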